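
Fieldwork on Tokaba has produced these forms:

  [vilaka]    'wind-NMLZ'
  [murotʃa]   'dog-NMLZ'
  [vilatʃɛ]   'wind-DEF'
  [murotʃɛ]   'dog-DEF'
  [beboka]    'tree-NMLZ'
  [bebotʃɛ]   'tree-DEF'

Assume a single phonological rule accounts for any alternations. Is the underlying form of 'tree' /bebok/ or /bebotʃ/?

The stem for 'tree' ends in [k] in [beboka] but [tʃ] in [bebotʃɛ].
But 'dog' keeps [tʃ] in both environments ([murotʃa], [murotʃɛ]), so there is no rule changing /tʃ/ to [k] before the NMLZ suffix.
So /k/ is underlying, and a rule of palatalization before a front vowel — /k/ becomes palato-alveolar [tʃ] before a front vowel — gives [tʃ].

/bebok/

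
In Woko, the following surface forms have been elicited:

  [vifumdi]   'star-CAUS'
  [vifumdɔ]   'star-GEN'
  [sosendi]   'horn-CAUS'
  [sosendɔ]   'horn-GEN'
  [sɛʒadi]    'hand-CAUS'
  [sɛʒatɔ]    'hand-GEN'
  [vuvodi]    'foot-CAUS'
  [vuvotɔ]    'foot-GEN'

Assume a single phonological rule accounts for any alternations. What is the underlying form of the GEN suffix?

The GEN morpheme has two allomorphs, [-dɔ] and [-tɔ].
The CAUS suffix, which begins with [d], is invariant after every stem; so [d] is not altered by any rule here.
The GEN suffix is therefore /-tɔ/ underlyingly, with post-nasal voicing: voiceless stops become voiced after a nasal.

/-tɔ/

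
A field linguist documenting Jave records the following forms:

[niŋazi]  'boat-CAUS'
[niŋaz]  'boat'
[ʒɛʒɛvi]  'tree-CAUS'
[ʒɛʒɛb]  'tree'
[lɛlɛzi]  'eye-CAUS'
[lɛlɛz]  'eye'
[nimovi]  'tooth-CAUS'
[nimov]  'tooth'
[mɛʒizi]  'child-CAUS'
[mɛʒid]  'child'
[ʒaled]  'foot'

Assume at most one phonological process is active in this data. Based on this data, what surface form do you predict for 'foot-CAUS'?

'child' shows [z] ~ [d] at the end of the stem ([mɛʒizi] vs [mɛʒid]).
If /z/ were underlying and a rule turned it into [d] in isolation, 'boat' would also alternate; but it has [z] in both [niŋazi] and [niŋaz].
The alternation reflects intervocalic spirantization: voiced stops become fricatives between vowels. /d/ is underlying.
From [ʒaled] the stem 'foot' is /ʒaled/; between vowels this yields [ʒalezi].

[ʒalezi]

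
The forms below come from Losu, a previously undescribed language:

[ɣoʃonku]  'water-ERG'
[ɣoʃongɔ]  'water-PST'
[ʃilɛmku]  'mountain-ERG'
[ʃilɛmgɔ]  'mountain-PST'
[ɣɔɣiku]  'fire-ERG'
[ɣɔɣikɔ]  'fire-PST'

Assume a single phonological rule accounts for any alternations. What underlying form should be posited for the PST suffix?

The PST morpheme has two allomorphs, [-gɔ] and [-kɔ].
By contrast the ERG suffix keeps its initial [k] throughout — that segment must be underlying.
The PST suffix is therefore /-gɔ/ underlyingly, with post-vocalic devoicing: voiced stops become voiceless after a vowel.

/-gɔ/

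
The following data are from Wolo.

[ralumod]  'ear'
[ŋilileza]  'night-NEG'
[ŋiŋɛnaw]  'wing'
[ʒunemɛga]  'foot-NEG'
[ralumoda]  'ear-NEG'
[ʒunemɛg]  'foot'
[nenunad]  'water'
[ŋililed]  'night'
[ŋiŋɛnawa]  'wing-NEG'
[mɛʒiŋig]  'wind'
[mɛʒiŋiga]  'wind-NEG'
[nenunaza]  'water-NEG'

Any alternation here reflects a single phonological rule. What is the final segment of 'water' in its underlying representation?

/z/

'water' shows [d] ~ [z] at the end of the stem ([nenunad] vs [nenunaza]).
Compare 'ear', with invariant [d] in [ralumod] and [ralumoda]: an analysis with underlying /d/ and a rule producing [z] before the NEG suffix would wrongly predict alternation here too.
Therefore /z/ is basic and [d] is derived by word-final hardening (voiced fricatives become stops word-finally).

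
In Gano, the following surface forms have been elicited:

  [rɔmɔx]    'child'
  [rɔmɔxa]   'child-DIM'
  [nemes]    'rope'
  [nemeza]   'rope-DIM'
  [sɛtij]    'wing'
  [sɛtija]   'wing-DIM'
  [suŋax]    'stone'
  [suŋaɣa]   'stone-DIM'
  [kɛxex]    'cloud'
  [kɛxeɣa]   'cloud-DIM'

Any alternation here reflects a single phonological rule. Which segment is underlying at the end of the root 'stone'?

The stem for 'stone' ends in [x] in [suŋax] but [ɣ] in [suŋaɣa].
Compare 'child', with invariant [x] in [rɔmɔx] and [rɔmɔxa]: an analysis with underlying /x/ and a rule producing [ɣ] before the DIM suffix would wrongly predict alternation here too.
Therefore /ɣ/ is basic and [x] is derived by word-final obstruent devoicing (voiced obstruents become voiceless word-finally).

/ɣ/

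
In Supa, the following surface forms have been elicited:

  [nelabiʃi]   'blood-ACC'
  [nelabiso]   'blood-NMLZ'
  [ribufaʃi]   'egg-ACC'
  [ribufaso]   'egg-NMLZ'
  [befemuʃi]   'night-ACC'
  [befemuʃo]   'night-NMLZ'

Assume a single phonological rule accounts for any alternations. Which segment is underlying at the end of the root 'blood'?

/s/

The root 'blood' surfaces as [nelabiʃi] and [nelabiso], with a stem-final [ʃ] ~ [s] alternation.
Compare 'night', with invariant [ʃ] in [befemuʃi] and [befemuʃo]: an analysis with underlying /ʃ/ and a rule producing [s] before the NMLZ suffix would wrongly predict alternation here too.
So /s/ is underlying, and a rule of palatalization before a front vowel — /s/ becomes palato-alveolar [ʃ] before a front vowel — gives [ʃ].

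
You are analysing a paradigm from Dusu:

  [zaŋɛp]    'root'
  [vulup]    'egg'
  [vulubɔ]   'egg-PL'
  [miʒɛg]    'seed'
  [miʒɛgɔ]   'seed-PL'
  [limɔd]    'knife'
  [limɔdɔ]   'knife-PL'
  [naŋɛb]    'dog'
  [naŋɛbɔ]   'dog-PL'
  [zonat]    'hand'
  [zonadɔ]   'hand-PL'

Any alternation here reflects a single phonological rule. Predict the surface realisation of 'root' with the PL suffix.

[zaŋɛbɔ]

'egg' shows [p] ~ [b] at the end of the stem ([vulup] vs [vulubɔ]).
If /b/ were underlying and a rule turned it into [p] in isolation, 'dog' would also alternate; but it has [b] in both [naŋɛb] and [naŋɛbɔ].
Therefore /p/ is basic and [b] is derived by intervocalic voicing (voiceless stops become voiced between vowels).
From [zaŋɛp] the stem 'root' is /zaŋɛp/; between vowels this yields [zaŋɛbɔ].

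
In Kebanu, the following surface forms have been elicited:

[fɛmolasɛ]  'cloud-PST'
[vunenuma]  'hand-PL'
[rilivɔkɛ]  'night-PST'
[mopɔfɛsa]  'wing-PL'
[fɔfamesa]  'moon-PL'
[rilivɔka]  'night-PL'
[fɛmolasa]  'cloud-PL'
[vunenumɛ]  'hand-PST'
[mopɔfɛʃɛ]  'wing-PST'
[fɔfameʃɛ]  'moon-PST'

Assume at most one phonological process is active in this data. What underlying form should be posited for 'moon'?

The stem for 'moon' ends in [s] in [fɔfamesa] but [ʃ] in [fɔfameʃɛ].
Compare 'cloud', with invariant [s] in [fɛmolasa] and [fɛmolasɛ]: an analysis with underlying /s/ and a rule producing [ʃ] before the PST suffix would wrongly predict alternation here too.
So /ʃ/ is underlying, and a rule of depalatalization — palato-alveolar /ʃ/ becomes [s] when no front vowel follows — gives [s].

/fɔfameʃ/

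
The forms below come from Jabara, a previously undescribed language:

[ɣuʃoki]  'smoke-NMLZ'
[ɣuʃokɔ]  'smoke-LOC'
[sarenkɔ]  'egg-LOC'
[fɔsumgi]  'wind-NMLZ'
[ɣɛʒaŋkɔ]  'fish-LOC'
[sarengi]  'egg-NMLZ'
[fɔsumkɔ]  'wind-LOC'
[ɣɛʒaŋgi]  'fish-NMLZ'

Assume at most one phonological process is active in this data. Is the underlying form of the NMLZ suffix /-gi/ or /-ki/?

The NMLZ suffix surfaces as [-gi] and [-ki], depending on the final segment of the stem.
By contrast the LOC suffix keeps its initial [k] throughout — that segment must be underlying.
The NMLZ suffix is therefore /-gi/ underlyingly, with post-vocalic devoicing: voiced stops become voiceless after a vowel.

/-gi/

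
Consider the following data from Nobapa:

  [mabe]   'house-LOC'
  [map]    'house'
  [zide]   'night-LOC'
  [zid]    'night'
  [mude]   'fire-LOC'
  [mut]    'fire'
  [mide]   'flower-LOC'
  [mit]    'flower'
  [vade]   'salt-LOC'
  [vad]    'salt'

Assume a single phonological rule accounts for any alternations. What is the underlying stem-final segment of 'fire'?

In [mude] and [mut] the final segment of 'fire' alternates: [d] ~ [t].
Compare 'salt', with invariant [d] in [vade] and [vad]: an analysis with underlying /d/ and a rule producing [t] in isolation would wrongly predict alternation here too.
The underlying segment must be /t/; voiceless stops become voiced between vowels, yielding [d] there.

/t/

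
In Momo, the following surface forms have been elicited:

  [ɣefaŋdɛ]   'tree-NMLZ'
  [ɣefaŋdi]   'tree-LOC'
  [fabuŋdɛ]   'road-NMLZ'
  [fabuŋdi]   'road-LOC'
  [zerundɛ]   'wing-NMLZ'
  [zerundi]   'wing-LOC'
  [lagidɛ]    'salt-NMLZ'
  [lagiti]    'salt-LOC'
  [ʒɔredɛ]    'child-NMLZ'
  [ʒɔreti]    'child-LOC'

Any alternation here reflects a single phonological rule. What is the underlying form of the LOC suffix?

/-ti/

The LOC suffix surfaces as [-di] and [-ti], depending on the final segment of the stem.
By contrast the NMLZ suffix keeps its initial [d] throughout — that segment must be underlying.
So the underlying form is /-ti/, and voiceless stops become voiced after a nasal.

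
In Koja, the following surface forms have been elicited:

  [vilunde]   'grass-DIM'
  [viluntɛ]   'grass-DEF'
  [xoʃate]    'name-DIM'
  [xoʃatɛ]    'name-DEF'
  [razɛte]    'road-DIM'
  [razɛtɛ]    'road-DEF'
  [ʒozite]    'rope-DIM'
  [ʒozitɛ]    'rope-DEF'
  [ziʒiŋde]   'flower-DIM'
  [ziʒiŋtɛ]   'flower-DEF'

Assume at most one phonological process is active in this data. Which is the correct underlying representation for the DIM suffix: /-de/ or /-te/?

/-de/

The DIM suffix surfaces as [-de] and [-te], depending on the final segment of the stem.
By contrast the DEF suffix keeps its initial [t] throughout — that segment must be underlying.
So the underlying form is /-de/, and voiced stops become voiceless after a vowel.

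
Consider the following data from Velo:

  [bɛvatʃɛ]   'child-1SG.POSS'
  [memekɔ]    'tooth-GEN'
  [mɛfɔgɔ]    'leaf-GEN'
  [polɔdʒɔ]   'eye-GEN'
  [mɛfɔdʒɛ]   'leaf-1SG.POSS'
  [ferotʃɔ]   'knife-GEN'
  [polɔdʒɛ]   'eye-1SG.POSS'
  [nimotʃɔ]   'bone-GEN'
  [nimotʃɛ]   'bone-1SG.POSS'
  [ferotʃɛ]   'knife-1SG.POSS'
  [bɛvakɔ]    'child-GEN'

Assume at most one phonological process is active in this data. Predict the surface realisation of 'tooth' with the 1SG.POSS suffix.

[memetʃɛ]

The root 'child' surfaces as [bɛvatʃɛ] and [bɛvakɔ], with a stem-final [tʃ] ~ [k] alternation.
If /tʃ/ were underlying and a rule turned it into [k] before the GEN suffix, 'bone' would also alternate; but it has [tʃ] in both [nimotʃɛ] and [nimotʃɔ].
The alternation reflects palatalization before a front vowel: /k/ and /g/ become palato-alveolar [tʃ] and [dʒ] before a front vowel. /k/ is underlying.
From [memekɔ] the stem 'tooth' is /memek/; before a front vowel this yields [memetʃɛ].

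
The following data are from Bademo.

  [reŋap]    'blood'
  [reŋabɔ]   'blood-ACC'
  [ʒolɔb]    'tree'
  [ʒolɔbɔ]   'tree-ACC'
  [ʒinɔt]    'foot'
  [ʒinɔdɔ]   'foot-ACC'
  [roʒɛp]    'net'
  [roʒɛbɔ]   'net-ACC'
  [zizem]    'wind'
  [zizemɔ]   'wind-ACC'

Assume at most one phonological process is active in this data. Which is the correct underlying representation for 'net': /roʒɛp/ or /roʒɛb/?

The root 'net' surfaces as [roʒɛp] and [roʒɛbɔ], with a stem-final [p] ~ [b] alternation.
The stem 'tree' ([ʒolɔb], [ʒolɔbɔ]) shows [b] unchanged in both environments, so [b] cannot be basic with [p] derived in isolation.
Therefore /p/ is basic and [b] is derived by intervocalic voicing (voiceless stops become voiced between vowels).

/roʒɛp/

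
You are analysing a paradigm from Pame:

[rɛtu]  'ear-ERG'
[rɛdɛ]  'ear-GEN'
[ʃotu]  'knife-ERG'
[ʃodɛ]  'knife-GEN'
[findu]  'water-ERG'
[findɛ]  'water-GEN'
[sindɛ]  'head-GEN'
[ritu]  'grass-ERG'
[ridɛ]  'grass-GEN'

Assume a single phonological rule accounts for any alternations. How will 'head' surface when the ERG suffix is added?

The ERG suffix surfaces as [-du] and [-tu], depending on the final segment of the stem.
The GEN suffix, which begins with [d], is invariant after every stem; so [d] is not altered by any rule here.
The ERG suffix is therefore /-tu/ underlyingly, with post-nasal voicing: voiceless stops become voiced after a nasal.
After 'head', which ends in a nasal, the suffix surfaces as [-du], giving [sindu].

[sindu]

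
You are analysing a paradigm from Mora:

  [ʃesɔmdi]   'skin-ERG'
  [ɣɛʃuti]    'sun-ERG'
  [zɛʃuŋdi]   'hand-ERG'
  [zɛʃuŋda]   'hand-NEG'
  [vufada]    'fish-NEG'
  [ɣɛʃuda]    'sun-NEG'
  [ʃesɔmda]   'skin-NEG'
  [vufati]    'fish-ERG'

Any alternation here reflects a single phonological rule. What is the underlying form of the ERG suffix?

The ERG suffix surfaces as [-di] and [-ti], depending on the final segment of the stem.
By contrast the NEG suffix keeps its initial [d] throughout — that segment must be underlying.
So the underlying form is /-ti/, and voiceless stops become voiced after a nasal.

/-ti/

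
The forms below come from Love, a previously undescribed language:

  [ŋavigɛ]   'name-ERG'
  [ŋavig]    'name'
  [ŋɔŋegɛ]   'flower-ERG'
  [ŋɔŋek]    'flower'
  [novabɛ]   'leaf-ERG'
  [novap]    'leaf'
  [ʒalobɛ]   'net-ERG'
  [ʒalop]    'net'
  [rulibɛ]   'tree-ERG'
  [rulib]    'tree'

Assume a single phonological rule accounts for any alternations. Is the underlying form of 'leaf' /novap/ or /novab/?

/novap/

In [novabɛ] and [novap] the final segment of 'leaf' alternates: [b] ~ [p].
The stem 'tree' ([rulibɛ], [rulib]) shows [b] unchanged in both environments, so [b] cannot be basic with [p] derived in isolation.
Therefore /p/ is basic and [b] is derived by intervocalic voicing (voiceless stops become voiced between vowels).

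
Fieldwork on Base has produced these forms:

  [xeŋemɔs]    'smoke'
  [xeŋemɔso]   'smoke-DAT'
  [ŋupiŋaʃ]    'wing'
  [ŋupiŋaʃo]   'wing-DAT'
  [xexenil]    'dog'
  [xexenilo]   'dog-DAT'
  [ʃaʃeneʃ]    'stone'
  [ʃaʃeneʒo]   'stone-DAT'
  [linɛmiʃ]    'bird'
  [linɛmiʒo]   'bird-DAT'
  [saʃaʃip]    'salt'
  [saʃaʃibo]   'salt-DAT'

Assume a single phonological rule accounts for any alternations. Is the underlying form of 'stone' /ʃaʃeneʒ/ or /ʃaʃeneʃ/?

/ʃaʃeneʒ/

The root 'stone' surfaces as [ʃaʃeneʃ] and [ʃaʃeneʒo], with a stem-final [ʃ] ~ [ʒ] alternation.
If /ʃ/ were underlying and a rule turned it into [ʒ] before the DAT suffix, 'wing' would also alternate; but it has [ʃ] in both [ŋupiŋaʃ] and [ŋupiŋaʃo].
The underlying segment must be /ʒ/; voiced obstruents become voiceless word-finally, yielding [ʃ] there.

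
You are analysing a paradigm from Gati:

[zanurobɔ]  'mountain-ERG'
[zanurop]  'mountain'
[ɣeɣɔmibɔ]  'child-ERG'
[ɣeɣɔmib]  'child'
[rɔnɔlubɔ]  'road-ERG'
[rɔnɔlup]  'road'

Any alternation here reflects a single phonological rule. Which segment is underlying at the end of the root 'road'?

/p/

The stem for 'road' ends in [b] in [rɔnɔlubɔ] but [p] in [rɔnɔlup].
If /b/ were underlying and a rule turned it into [p] in isolation, 'child' would also alternate; but it has [b] in both [ɣeɣɔmibɔ] and [ɣeɣɔmib].
The alternation reflects intervocalic voicing: voiceless stops become voiced between vowels. /p/ is underlying.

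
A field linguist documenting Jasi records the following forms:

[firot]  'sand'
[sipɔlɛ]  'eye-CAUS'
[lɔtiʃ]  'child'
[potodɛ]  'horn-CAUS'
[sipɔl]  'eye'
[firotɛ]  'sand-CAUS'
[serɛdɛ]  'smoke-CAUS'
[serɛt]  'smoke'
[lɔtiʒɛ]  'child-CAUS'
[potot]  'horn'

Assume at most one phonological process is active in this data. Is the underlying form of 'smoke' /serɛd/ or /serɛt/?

/serɛd/

'smoke' shows [d] ~ [t] at the end of the stem ([serɛdɛ] vs [serɛt]).
If /t/ were underlying and a rule turned it into [d] before the CAUS suffix, 'sand' would also alternate; but it has [t] in both [firotɛ] and [firot].
The alternation reflects word-final obstruent devoicing: voiced obstruents become voiceless word-finally. /d/ is underlying.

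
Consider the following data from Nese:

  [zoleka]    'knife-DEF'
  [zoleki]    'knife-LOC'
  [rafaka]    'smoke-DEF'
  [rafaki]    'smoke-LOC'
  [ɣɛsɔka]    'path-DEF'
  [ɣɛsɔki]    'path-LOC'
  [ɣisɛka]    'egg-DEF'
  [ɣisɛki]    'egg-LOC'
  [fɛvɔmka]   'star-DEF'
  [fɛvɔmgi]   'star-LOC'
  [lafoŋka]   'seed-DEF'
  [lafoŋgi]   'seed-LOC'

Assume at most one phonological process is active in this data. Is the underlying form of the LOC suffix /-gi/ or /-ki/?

/-gi/

The LOC suffix surfaces as [-gi] and [-ki], depending on the final segment of the stem.
By contrast the DEF suffix keeps its initial [k] throughout — that segment must be underlying.
So the underlying form is /-gi/, and voiced stops become voiceless after a vowel.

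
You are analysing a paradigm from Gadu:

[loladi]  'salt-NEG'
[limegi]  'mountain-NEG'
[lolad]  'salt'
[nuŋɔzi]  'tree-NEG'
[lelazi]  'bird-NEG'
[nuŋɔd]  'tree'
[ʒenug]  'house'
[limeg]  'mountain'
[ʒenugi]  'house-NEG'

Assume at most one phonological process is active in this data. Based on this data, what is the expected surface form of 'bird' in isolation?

[lelad]

'tree' shows [d] ~ [z] at the end of the stem ([nuŋɔd] vs [nuŋɔzi]).
If /d/ were underlying and a rule turned it into [z] before the NEG suffix, 'salt' would also alternate; but it has [d] in both [lolad] and [loladi].
The underlying segment must be /z/; voiced fricatives become stops word-finally, yielding [d] there.
The one attested form of 'bird', [lelazi], shows underlying /lelaz/. Applying the same rule word-finally gives [lelad].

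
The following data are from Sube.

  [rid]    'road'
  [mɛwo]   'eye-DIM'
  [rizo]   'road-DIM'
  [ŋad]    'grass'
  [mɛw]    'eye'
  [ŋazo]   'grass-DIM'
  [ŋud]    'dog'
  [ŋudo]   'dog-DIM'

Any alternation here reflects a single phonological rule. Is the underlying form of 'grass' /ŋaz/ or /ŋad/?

/ŋaz/

The root 'grass' surfaces as [ŋazo] and [ŋad], with a stem-final [z] ~ [d] alternation.
Compare 'dog', with invariant [d] in [ŋudo] and [ŋud]: an analysis with underlying /d/ and a rule producing [z] before the DIM suffix would wrongly predict alternation here too.
The alternation reflects word-final hardening: voiced fricatives become stops word-finally. /z/ is underlying.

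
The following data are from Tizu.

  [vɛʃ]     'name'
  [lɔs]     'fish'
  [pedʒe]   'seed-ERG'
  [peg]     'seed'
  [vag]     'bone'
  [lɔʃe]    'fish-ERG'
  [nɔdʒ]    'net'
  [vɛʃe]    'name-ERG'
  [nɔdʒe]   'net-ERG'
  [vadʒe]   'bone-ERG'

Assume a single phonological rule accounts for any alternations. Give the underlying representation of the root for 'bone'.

In [vadʒe] and [vag] the final segment of 'bone' alternates: [dʒ] ~ [g].
If /dʒ/ were underlying and a rule turned it into [g] in isolation, 'net' would also alternate; but it has [dʒ] in both [nɔdʒe] and [nɔdʒ].
The alternation reflects palatalization before a front vowel: /g/ and /s/ become palato-alveolar [dʒ] and [ʃ] before a front vowel. /g/ is underlying.
Hence 'bone' is /vag/ underlyingly.

/vag/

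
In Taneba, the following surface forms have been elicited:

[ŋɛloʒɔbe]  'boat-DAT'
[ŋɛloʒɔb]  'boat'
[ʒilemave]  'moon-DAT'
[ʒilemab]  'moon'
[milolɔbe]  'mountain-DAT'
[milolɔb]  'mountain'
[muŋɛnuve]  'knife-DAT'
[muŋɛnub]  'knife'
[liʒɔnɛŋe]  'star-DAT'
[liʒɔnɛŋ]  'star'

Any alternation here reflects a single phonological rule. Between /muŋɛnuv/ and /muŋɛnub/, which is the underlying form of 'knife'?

/muŋɛnuv/

The root 'knife' surfaces as [muŋɛnuve] and [muŋɛnub], with a stem-final [v] ~ [b] alternation.
But 'mountain' keeps [b] in both environments ([milolɔbe], [milolɔb]), so there is no rule changing /b/ to [v] before the DAT suffix.
The underlying segment must be /v/; voiced fricatives become stops word-finally, yielding [b] there.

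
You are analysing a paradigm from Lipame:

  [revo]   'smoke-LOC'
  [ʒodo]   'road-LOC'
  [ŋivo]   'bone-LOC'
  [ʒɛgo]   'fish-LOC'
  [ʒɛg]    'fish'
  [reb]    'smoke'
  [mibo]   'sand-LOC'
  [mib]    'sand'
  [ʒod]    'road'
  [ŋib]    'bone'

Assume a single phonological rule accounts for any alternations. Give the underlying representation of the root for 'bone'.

The stem for 'bone' ends in [b] in [ŋib] but [v] in [ŋivo].
The stem 'sand' ([mib], [mibo]) shows [b] unchanged in both environments, so [b] cannot be basic with [v] derived before the LOC suffix.
So /v/ is underlying, and a rule of word-final hardening — voiced fricatives become stops word-finally — gives [b].

/ŋiv/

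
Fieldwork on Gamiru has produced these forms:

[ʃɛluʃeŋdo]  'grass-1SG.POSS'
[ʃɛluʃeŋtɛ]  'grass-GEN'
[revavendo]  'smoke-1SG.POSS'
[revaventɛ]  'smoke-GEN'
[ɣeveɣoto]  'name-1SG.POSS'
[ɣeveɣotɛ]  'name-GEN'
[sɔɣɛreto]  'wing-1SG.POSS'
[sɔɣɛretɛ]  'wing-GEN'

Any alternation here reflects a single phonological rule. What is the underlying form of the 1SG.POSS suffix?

/-do/

The 1SG.POSS morpheme has two allomorphs, [-do] and [-to].
By contrast the GEN suffix keeps its initial [t] throughout — that segment must be underlying.
The 1SG.POSS suffix is therefore /-do/ underlyingly, with post-vocalic devoicing: voiced stops become voiceless after a vowel.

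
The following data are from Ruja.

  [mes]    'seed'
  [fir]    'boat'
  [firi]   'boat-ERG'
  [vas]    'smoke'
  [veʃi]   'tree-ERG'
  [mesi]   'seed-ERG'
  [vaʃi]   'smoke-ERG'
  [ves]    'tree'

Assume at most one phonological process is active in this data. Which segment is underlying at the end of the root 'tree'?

/ʃ/

The root 'tree' surfaces as [ves] and [veʃi], with a stem-final [s] ~ [ʃ] alternation.
The stem 'seed' ([mes], [mesi]) shows [s] unchanged in both environments, so [s] cannot be basic with [ʃ] derived before the ERG suffix.
So /ʃ/ is underlying, and a rule of depalatalization — palato-alveolar /ʃ/ becomes [s] when no front vowel follows — gives [s].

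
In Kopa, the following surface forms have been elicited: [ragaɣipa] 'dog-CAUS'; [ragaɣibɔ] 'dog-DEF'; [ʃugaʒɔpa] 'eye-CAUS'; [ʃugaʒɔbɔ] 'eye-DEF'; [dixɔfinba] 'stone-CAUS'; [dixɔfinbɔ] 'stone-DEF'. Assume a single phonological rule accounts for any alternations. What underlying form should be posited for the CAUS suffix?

The CAUS morpheme has two allomorphs, [-ba] and [-pa].
By contrast the DEF suffix keeps its initial [b] throughout — that segment must be underlying.
The CAUS suffix is therefore /-pa/ underlyingly, with post-nasal voicing: voiceless stops become voiced after a nasal.

/-pa/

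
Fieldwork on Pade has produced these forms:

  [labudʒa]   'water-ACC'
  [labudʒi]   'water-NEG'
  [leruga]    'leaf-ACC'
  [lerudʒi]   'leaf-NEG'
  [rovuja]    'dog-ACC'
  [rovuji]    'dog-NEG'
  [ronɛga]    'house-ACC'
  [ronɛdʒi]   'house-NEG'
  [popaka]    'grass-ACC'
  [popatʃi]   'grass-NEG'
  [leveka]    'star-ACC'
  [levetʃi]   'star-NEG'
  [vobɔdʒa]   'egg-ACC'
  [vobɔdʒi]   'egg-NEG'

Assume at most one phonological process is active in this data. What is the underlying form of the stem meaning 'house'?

/ronɛg/

In [ronɛga] and [ronɛdʒi] the final segment of 'house' alternates: [g] ~ [dʒ].
The stem 'water' ([labudʒa], [labudʒi]) shows [dʒ] unchanged in both environments, so [dʒ] cannot be basic with [g] derived before the ACC suffix.
So /g/ is underlying, and a rule of palatalization before a front vowel — /k/ and /g/ become palato-alveolar [tʃ] and [dʒ] before a front vowel — gives [dʒ].
The underlying form of 'house' is therefore /ronɛg/.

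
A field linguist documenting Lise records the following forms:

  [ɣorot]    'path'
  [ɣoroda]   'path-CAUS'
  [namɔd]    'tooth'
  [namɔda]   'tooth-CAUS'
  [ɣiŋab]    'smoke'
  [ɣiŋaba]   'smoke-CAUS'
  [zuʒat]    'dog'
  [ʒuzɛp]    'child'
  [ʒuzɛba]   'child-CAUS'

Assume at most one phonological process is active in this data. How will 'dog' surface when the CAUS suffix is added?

'path' shows [t] ~ [d] at the end of the stem ([ɣorot] vs [ɣoroda]).
The stem 'tooth' ([namɔd], [namɔda]) shows [d] unchanged in both environments, so [d] cannot be basic with [t] derived in isolation.
The alternation reflects intervocalic voicing: voiceless stops become voiced between vowels. /t/ is underlying.
The one attested form of 'dog', [zuʒat], shows underlying /zuʒat/. Applying the same rule between vowels gives [zuʒada].

[zuʒada]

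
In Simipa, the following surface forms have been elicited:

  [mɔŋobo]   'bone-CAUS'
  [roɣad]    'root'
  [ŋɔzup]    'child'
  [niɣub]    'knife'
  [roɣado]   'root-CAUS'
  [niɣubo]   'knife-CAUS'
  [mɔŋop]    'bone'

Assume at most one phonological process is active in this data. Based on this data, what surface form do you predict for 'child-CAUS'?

[ŋɔzubo]

The stem for 'bone' ends in [p] in [mɔŋop] but [b] in [mɔŋobo].
But 'knife' keeps [b] in both environments ([niɣub], [niɣubo]), so there is no rule changing /b/ to [p] in isolation.
So /p/ is underlying, and a rule of intervocalic voicing — voiceless stops become voiced between vowels — gives [b].
The one attested form of 'child', [ŋɔzup], shows underlying /ŋɔzup/. Applying the same rule between vowels gives [ŋɔzubo].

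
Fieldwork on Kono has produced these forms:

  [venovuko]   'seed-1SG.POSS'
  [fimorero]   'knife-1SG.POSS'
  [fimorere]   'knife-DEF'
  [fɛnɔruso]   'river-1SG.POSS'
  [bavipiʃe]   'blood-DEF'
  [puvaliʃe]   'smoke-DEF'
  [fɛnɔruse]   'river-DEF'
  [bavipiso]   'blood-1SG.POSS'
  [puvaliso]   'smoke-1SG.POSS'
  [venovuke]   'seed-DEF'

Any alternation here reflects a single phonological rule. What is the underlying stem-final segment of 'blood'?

'blood' shows [ʃ] ~ [s] at the end of the stem ([bavipiʃe] vs [bavipiso]).
If /s/ were underlying and a rule turned it into [ʃ] before the DEF suffix, 'river' would also alternate; but it has [s] in both [fɛnɔruse] and [fɛnɔruso].
The alternation reflects depalatalization: palato-alveolar /ʃ/ becomes [s] when no front vowel follows. /ʃ/ is underlying.

/ʃ/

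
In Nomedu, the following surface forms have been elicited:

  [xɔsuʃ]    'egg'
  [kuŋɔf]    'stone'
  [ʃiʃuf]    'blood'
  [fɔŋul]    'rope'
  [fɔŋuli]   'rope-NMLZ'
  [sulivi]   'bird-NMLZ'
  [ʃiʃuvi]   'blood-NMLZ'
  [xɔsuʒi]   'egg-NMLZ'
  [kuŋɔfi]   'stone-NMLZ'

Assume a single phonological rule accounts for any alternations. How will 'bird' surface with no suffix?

The stem for 'blood' ends in [f] in [ʃiʃuf] but [v] in [ʃiʃuvi].
Compare 'stone', with invariant [f] in [kuŋɔf] and [kuŋɔfi]: an analysis with underlying /f/ and a rule producing [v] before the NMLZ suffix would wrongly predict alternation here too.
Therefore /v/ is basic and [f] is derived by word-final obstruent devoicing (voiced obstruents become voiceless word-finally).
From [sulivi] the stem 'bird' is /suliv/; word-finally this yields [sulif].

[sulif]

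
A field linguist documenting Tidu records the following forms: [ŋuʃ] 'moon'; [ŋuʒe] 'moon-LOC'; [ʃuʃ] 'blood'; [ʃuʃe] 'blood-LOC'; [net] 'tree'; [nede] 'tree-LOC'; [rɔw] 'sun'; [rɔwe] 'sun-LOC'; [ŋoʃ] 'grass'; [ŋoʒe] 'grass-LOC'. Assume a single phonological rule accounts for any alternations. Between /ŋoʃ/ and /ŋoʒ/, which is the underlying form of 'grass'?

/ŋoʒ/

'grass' shows [ʃ] ~ [ʒ] at the end of the stem ([ŋoʃ] vs [ŋoʒe]).
Compare 'blood', with invariant [ʃ] in [ʃuʃ] and [ʃuʃe]: an analysis with underlying /ʃ/ and a rule producing [ʒ] before the LOC suffix would wrongly predict alternation here too.
The underlying segment must be /ʒ/; voiced obstruents become voiceless word-finally, yielding [ʃ] there.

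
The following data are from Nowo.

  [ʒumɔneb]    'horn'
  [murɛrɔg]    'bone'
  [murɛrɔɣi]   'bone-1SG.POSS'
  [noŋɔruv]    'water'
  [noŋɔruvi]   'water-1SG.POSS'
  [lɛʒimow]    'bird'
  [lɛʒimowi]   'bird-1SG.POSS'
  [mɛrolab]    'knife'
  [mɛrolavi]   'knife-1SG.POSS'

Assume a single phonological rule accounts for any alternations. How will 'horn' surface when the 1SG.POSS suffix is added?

[ʒumɔnevi]

In [mɛrolab] and [mɛrolavi] the final segment of 'knife' alternates: [b] ~ [v].
But 'water' keeps [v] in both environments ([noŋɔruv], [noŋɔruvi]), so there is no rule changing /v/ to [b] in isolation.
Therefore /b/ is basic and [v] is derived by intervocalic spirantization (voiced stops become fricatives between vowels).
The one attested form of 'horn', [ʒumɔneb], shows underlying /ʒumɔneb/. Applying the same rule between vowels gives [ʒumɔnevi].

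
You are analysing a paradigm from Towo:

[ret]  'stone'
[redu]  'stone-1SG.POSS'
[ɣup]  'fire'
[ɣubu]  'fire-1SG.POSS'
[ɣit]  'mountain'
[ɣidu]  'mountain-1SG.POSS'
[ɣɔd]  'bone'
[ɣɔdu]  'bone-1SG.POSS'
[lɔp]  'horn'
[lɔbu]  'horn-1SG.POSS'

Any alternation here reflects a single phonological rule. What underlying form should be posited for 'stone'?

'stone' shows [t] ~ [d] at the end of the stem ([ret] vs [redu]).
The stem 'bone' ([ɣɔd], [ɣɔdu]) shows [d] unchanged in both environments, so [d] cannot be basic with [t] derived in isolation.
So /t/ is underlying, and a rule of intervocalic voicing — voiceless stops become voiced between vowels — gives [d].

/ret/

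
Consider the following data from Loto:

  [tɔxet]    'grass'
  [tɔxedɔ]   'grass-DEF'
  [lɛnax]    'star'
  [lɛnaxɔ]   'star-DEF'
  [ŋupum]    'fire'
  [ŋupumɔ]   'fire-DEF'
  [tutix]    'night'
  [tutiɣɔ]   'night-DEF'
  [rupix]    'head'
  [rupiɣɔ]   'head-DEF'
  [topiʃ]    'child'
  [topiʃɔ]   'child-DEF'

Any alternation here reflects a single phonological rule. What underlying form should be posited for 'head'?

/rupiɣ/

'head' shows [x] ~ [ɣ] at the end of the stem ([rupix] vs [rupiɣɔ]).
If /x/ were underlying and a rule turned it into [ɣ] before the DEF suffix, 'star' would also alternate; but it has [x] in both [lɛnax] and [lɛnaxɔ].
The alternation reflects word-final obstruent devoicing: voiced obstruents become voiceless word-finally. /ɣ/ is underlying.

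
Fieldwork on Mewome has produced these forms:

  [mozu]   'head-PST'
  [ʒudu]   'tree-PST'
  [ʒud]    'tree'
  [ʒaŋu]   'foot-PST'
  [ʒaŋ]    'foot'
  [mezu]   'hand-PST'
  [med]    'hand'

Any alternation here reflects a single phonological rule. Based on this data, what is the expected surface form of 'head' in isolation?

[mod]

The stem for 'hand' ends in [z] in [mezu] but [d] in [med].
The stem 'tree' ([ʒudu], [ʒud]) shows [d] unchanged in both environments, so [d] cannot be basic with [z] derived before the PST suffix.
Therefore /z/ is basic and [d] is derived by word-final hardening (voiced fricatives become stops word-finally).
From [mozu] the stem 'head' is /moz/; word-finally this yields [mod].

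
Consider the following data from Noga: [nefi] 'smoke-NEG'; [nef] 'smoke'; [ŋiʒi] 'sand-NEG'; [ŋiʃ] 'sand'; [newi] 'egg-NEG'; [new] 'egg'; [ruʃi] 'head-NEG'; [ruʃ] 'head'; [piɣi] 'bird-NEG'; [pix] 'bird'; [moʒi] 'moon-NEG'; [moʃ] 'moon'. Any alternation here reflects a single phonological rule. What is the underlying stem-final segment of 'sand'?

/ʒ/

The stem for 'sand' ends in [ʒ] in [ŋiʒi] but [ʃ] in [ŋiʃ].
If /ʃ/ were underlying and a rule turned it into [ʒ] before the NEG suffix, 'head' would also alternate; but it has [ʃ] in both [ruʃi] and [ruʃ].
The alternation reflects word-final obstruent devoicing: voiced obstruents become voiceless word-finally. /ʒ/ is underlying.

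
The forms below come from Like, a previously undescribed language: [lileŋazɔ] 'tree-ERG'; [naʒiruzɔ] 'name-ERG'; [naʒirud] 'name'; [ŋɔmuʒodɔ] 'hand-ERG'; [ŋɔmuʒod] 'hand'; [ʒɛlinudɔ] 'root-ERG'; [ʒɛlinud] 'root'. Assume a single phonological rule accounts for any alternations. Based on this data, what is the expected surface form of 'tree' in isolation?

In [naʒiruzɔ] and [naʒirud] the final segment of 'name' alternates: [z] ~ [d].
The stem 'hand' ([ŋɔmuʒodɔ], [ŋɔmuʒod]) shows [d] unchanged in both environments, so [d] cannot be basic with [z] derived before the ERG suffix.
So /z/ is underlying, and a rule of word-final hardening — voiced fricatives become stops word-finally — gives [d].
The one attested form of 'tree', [lileŋazɔ], shows underlying /lileŋaz/. Applying the same rule word-finally gives [lileŋad].

[lileŋad]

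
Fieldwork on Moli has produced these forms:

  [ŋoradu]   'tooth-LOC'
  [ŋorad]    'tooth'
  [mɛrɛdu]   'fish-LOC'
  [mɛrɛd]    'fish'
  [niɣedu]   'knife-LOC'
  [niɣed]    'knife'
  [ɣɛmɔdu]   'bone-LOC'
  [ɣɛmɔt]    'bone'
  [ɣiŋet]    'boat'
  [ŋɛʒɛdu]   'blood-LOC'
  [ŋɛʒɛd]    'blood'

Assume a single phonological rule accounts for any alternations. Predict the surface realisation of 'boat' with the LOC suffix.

[ɣiŋedu]

The stem for 'bone' ends in [d] in [ɣɛmɔdu] but [t] in [ɣɛmɔt].
The stem 'tooth' ([ŋoradu], [ŋorad]) shows [d] unchanged in both environments, so [d] cannot be basic with [t] derived in isolation.
So /t/ is underlying, and a rule of intervocalic voicing — voiceless stops become voiced between vowels — gives [d].
The one attested form of 'boat', [ɣiŋet], shows underlying /ɣiŋet/. Applying the same rule between vowels gives [ɣiŋedu].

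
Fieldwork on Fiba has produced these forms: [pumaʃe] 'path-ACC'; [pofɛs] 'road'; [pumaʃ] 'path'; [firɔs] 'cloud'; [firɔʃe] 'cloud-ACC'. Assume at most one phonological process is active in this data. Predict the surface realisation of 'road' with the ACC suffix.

The stem for 'cloud' ends in [ʃ] in [firɔʃe] but [s] in [firɔs].
But 'path' keeps [ʃ] in both environments ([pumaʃe], [pumaʃ]), so there is no rule changing /ʃ/ to [s] in isolation.
Therefore /s/ is basic and [ʃ] is derived by palatalization before a front vowel (/s/ becomes palato-alveolar [ʃ] before a front vowel).
The one attested form of 'road', [pofɛs], shows underlying /pofɛs/. Applying the same rule before a front vowel gives [pofɛʃe].

[pofɛʃe]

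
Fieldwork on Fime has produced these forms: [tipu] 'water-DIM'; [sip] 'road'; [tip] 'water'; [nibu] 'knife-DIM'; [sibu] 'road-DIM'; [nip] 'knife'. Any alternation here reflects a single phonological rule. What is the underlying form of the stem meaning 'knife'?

The stem for 'knife' ends in [p] in [nip] but [b] in [nibu].
Compare 'water', with invariant [p] in [tip] and [tipu]: an analysis with underlying /p/ and a rule producing [b] before the DIM suffix would wrongly predict alternation here too.
The underlying segment must be /b/; voiced obstruents become voiceless word-finally, yielding [p] there.

/nib/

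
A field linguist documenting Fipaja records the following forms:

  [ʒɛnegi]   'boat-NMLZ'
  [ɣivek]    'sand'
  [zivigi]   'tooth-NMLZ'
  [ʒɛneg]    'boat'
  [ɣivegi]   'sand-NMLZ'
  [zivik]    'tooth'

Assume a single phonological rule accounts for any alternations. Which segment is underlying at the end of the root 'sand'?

/k/

In [ɣivek] and [ɣivegi] the final segment of 'sand' alternates: [k] ~ [g].
If /g/ were underlying and a rule turned it into [k] in isolation, 'boat' would also alternate; but it has [g] in both [ʒɛneg] and [ʒɛnegi].
The underlying segment must be /k/; voiceless stops become voiced between vowels, yielding [g] there.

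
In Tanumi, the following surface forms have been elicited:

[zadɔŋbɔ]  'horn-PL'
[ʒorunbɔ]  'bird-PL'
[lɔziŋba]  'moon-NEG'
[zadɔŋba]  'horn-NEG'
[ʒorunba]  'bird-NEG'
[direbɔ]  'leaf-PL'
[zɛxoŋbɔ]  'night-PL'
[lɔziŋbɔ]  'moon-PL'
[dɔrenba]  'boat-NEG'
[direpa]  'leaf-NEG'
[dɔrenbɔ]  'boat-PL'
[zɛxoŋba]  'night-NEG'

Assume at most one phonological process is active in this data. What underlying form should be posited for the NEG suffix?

The NEG morpheme has two allomorphs, [-ba] and [-pa].
The PL suffix, which begins with [b], is invariant after every stem; so [b] is not altered by any rule here.
The NEG suffix is therefore /-pa/ underlyingly, with post-nasal voicing: voiceless stops become voiced after a nasal.

/-pa/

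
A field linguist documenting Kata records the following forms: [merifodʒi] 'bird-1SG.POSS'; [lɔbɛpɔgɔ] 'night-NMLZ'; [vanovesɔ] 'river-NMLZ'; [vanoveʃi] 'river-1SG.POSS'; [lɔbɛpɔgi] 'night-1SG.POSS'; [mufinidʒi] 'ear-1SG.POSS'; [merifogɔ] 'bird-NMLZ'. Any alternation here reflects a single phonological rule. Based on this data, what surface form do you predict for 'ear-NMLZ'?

[mufinigɔ]

The stem for 'bird' ends in [g] in [merifogɔ] but [dʒ] in [merifodʒi].
The stem 'night' ([lɔbɛpɔgɔ], [lɔbɛpɔgi]) shows [g] unchanged in both environments, so [g] cannot be basic with [dʒ] derived before the 1SG.POSS suffix.
The underlying segment must be /dʒ/; palato-alveolar /dʒ/ and /ʃ/ become [g] and [s] when no front vowel follows, yielding [g] there.
The one attested form of 'ear', [mufinidʒi], shows underlying /mufinidʒ/. Applying the same rule when no front vowel follows gives [mufinigɔ].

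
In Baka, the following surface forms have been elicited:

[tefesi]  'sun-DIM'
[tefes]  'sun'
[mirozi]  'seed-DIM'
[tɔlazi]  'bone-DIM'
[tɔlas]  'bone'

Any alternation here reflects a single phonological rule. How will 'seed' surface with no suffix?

'bone' shows [z] ~ [s] at the end of the stem ([tɔlazi] vs [tɔlas]).
But 'sun' keeps [s] in both environments ([tefesi], [tefes]), so there is no rule changing /s/ to [z] before the DIM suffix.
The underlying segment must be /z/; voiced obstruents become voiceless word-finally, yielding [s] there.
The one attested form of 'seed', [mirozi], shows underlying /miroz/. Applying the same rule word-finally gives [miros].

[miros]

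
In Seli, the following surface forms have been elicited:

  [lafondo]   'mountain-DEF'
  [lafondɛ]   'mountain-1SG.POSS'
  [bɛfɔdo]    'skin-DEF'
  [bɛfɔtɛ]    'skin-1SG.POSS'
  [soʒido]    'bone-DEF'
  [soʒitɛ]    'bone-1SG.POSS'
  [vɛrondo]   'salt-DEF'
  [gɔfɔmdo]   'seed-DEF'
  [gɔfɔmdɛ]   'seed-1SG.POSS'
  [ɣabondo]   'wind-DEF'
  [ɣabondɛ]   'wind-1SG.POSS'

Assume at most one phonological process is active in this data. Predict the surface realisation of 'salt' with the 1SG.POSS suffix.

[vɛrondɛ]

The 1SG.POSS suffix surfaces as [-dɛ] and [-tɛ], depending on the final segment of the stem.
By contrast the DEF suffix keeps its initial [d] throughout — that segment must be underlying.
So the underlying form is /-tɛ/, and voiceless stops become voiced after a nasal.
After 'salt', which ends in a nasal, the suffix surfaces as [-dɛ], giving [vɛrondɛ].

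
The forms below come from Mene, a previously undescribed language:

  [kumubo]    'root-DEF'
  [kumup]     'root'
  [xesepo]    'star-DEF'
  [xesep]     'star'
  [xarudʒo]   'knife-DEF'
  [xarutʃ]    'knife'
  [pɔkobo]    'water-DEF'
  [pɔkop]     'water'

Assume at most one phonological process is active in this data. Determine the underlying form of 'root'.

'root' shows [b] ~ [p] at the end of the stem ([kumubo] vs [kumup]).
If /p/ were underlying and a rule turned it into [b] before the DEF suffix, 'star' would also alternate; but it has [p] in both [xesepo] and [xesep].
So /b/ is underlying, and a rule of word-final obstruent devoicing — voiced obstruents become voiceless word-finally — gives [p].

/kumub/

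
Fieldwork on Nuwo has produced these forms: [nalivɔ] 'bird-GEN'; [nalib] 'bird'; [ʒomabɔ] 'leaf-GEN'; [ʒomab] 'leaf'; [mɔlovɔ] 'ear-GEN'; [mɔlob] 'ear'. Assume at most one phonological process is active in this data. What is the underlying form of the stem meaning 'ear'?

/mɔlov/

'ear' shows [v] ~ [b] at the end of the stem ([mɔlovɔ] vs [mɔlob]).
Compare 'leaf', with invariant [b] in [ʒomabɔ] and [ʒomab]: an analysis with underlying /b/ and a rule producing [v] before the GEN suffix would wrongly predict alternation here too.
The alternation reflects word-final hardening: voiced fricatives become stops word-finally. /v/ is underlying.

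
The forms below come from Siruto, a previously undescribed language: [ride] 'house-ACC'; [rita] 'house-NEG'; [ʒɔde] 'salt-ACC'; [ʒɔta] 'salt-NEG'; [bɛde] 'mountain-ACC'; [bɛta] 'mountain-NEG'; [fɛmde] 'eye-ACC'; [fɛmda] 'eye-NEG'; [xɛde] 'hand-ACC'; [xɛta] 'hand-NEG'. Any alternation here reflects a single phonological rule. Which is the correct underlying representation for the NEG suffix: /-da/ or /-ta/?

The NEG suffix surfaces as [-da] and [-ta], depending on the final segment of the stem.
The ACC suffix, which begins with [d], is invariant after every stem; so [d] is not altered by any rule here.
So the underlying form is /-ta/, and voiceless stops become voiced after a nasal.

/-ta/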